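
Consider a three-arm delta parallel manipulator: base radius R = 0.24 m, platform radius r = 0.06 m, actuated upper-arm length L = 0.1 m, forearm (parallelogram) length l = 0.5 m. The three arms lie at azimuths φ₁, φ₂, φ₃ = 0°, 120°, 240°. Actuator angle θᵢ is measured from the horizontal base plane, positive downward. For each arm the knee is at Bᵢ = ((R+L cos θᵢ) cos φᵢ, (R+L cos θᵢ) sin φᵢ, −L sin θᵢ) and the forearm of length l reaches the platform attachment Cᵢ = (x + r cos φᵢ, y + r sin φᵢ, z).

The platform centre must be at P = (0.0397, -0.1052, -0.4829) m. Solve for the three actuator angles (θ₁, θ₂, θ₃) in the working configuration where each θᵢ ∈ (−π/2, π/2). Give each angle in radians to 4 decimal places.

θ₁ = 0.5231, θ₂ = 1.3084, θ₃ = 0.3489

arm 1 (φ=0.0°): x'=0.0397, y'=-0.1052
  e−x'=0.1403;  (l²−L²−(e−x')²−y'²−z²)/2L = -0.1197
  θ1 = atan2(B,A) + arccos(C/0.5029) = 0.5231
φ2=120.0° → target in arm frame (-0.1110, 0.0182)
  e−x'=0.2910;  (l²−L²−(e−x')²−y'²−z²)/2L = -0.3909
  √(A²+B²)=0.5638;  θ2 = -1.0285+2.3369 ≈ 1.3084
rotate P by −φ3: (0.0713, 0.0870, -0.4829)
  e−x'=0.1087;  (l²−L²−(e−x')²−y'²−z²)/2L = -0.0629
  θ3 = atan2(B,A) + arccos(C/0.4950) = 0.3489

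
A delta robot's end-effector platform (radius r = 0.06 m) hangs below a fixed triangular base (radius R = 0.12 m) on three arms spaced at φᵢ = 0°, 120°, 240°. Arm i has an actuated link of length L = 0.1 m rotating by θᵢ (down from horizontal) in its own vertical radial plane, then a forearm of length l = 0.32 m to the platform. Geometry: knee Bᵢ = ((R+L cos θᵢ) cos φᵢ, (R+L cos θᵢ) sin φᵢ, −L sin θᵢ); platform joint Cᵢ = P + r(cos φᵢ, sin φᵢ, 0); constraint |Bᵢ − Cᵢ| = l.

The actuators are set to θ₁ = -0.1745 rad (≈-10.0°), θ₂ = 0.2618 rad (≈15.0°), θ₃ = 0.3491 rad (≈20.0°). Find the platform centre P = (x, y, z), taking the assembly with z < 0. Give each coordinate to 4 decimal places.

O1 = (0.1585·cos0.0°, 0.1585·sin0.0°, 0.0174) = (0.1585, 0.0000, 0.0174)
arm 2 at φ=120.0°: e+L cos θ2 = 0.1566;  O2 = (-0.0783, 0.1356, -0.0259)
φ3=240.0°: virtual centre (-0.0770, -0.1333, -0.0342), radius l
|O₂|²−|O₁|² = -0.0002;  |O₃|²−|O₁|² = -0.0005
plane₁₂: -0.4736x+0.2712y+-0.0865z = -0.0002
Cramer: x(z) = 0.0008-0.2009z;  y(z) = 0.0006-0.0319z
sphere 1 gives Az²+Bz+C=0 with A=1.0414, B=0.0286, C=-0.0772;  B²−4AC=0.3226;  roots -0.2864, 0.2590;  negative root z = -0.2864
x = 0.0584, y = 0.0097

(0.0584, 0.0097, -0.2864)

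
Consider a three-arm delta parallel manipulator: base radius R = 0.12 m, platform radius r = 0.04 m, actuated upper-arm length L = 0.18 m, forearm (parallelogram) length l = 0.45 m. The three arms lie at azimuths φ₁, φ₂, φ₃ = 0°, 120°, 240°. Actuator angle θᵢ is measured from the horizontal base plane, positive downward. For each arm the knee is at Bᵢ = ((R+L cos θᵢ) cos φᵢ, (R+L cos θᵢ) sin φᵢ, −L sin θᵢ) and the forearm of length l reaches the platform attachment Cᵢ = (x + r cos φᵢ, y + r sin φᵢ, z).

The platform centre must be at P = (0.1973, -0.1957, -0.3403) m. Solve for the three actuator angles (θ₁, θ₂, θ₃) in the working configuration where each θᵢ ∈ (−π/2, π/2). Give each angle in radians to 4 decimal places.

arm 1 (φ=0.0°): x'=0.1973, y'=-0.1957
  A=-0.1173, B=-0.3403, C=(l²−L²−A²−y'²−z²)/(2L)=0.0062
  γ=atan2(-0.3403,-0.1173)=-1.9027;  ψ=arccos(0.0173)=1.5535;  θ1=γ+ψ≈-0.3492
rotate P by −φ2: (-0.2681, -0.0730, -0.3403)
  e−x'=0.3481;  (l²−L²−(e−x')²−y'²−z²)/2L = -0.2006
  √(A²+B²)=0.4868;  θ2 = -0.7740+1.9956 ≈ 1.2216
arm 3 (φ=240.0°): x'=0.0708, y'=0.2687
  A cos θ + B sin θ = C:  0.0092·cos θ + -0.3403·sin θ = -0.0500
  γ=atan2(-0.3403,0.0092)=-1.5439;  ψ=arccos(-0.1469)=1.7182;  θ3=γ+ψ≈0.1743

θ₁ = -0.3492, θ₂ = 1.2216, θ₃ = 0.1743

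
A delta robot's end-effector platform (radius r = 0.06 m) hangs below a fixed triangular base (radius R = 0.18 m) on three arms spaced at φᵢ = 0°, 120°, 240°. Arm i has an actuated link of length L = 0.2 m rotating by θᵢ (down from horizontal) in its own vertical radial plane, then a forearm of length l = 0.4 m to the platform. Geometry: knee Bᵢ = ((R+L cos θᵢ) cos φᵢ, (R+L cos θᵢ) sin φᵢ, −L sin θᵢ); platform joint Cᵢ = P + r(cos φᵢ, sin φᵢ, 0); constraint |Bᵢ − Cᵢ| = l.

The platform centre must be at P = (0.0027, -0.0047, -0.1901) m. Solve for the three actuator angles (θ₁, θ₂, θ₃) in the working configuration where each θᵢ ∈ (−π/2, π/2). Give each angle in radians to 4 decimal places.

rotate P by −φ1: (0.0027, -0.0047, -0.1901)
  A=0.1173, B=-0.1901, C=(l²−L²−A²−y'²−z²)/(2L)=0.1752
  √(A²+B²)=0.2234;  θ1 = -1.0179+0.6692 ≈ -0.3488
rotate P by −φ2: (-0.0054, 0.0000, -0.1901)
  A cos θ + B sin θ = C:  0.1254·cos θ + -0.1901·sin θ = 0.1703
  √(A²+B²)=0.2277;  θ2 = -0.9876+0.7259 ≈ -0.2617
arm 3 (φ=240.0°): x'=0.0027, y'=0.0047
  A=0.1173, B=-0.1901, C=(l²−L²−A²−y'²−z²)/(2L)=0.1752
  √(A²+B²)=0.2234;  θ3 = -1.0180+0.6690 ≈ -0.3490

θ₁ = -0.3488, θ₂ = -0.2617, θ₃ = -0.3490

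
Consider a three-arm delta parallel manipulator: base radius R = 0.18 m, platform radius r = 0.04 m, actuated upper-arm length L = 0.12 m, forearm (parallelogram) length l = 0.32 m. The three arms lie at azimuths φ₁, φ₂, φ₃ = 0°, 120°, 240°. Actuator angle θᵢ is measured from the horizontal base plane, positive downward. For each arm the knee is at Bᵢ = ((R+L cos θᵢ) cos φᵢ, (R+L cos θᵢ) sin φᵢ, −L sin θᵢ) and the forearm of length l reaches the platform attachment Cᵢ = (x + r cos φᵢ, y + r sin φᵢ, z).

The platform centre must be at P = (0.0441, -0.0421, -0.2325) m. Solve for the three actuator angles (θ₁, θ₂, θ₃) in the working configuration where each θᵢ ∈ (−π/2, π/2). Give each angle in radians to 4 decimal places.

rotate P by −φ1: (0.0441, -0.0421, -0.2325)
  A cos θ + B sin θ = C:  0.0959·cos θ + -0.2325·sin θ = 0.0957
  θ1 = atan2(B,A) + arccos(C/0.2515) = 0.0007
rotate P by −φ2: (-0.0585, -0.0171, -0.2325)
  A cos θ + B sin θ = C:  0.1985·cos θ + -0.2325·sin θ = -0.0240
  θ2 = atan2(B,A) + arccos(C/0.3057) = 0.7852
arm 3 (φ=240.0°): x'=0.0144, y'=0.0592
  A cos θ + B sin θ = C:  0.1256·cos θ + -0.2325·sin θ = 0.0611
  θ3 = atan2(B,A) + arccos(C/0.2643) = 0.2620

θ₁ = 0.0007, θ₂ = 0.7852, θ₃ = 0.2620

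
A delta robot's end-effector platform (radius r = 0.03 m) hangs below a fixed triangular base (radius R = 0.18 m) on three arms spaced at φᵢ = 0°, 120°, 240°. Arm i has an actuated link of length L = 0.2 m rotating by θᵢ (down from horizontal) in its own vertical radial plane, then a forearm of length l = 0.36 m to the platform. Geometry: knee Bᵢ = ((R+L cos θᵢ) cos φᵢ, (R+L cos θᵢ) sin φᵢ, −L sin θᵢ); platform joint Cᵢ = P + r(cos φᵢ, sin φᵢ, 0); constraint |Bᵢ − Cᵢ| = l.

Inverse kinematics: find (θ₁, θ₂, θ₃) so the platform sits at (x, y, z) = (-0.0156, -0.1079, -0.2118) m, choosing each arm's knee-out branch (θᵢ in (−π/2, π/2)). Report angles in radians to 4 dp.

θ₁ = 0.6108, θ₂ = 0.9600, θ₃ = -0.2613

φ1=0.0° → target in arm frame (-0.0156, -0.1079)
  e−x'=0.1656;  (l²−L²−(e−x')²−y'²−z²)/2L = 0.0142
  θ1 = atan2(B,A) + arccos(C/0.2689) = 0.6108
arm 2 (φ=120.0°): x'=-0.0856, y'=0.0675
  e−x'=0.2356;  (l²−L²−(e−x')²−y'²−z²)/2L = -0.0383
  √(A²+B²)=0.3168;  θ2 = -0.7322+1.6921 ≈ 0.9600
arm 3 (φ=240.0°): x'=0.1012, y'=0.0404
  A=0.0488, B=-0.2118, C=(l²−L²−A²−y'²−z²)/(2L)=0.1018
  θ3 = atan2(B,A) + arccos(C/0.2173) = -0.2613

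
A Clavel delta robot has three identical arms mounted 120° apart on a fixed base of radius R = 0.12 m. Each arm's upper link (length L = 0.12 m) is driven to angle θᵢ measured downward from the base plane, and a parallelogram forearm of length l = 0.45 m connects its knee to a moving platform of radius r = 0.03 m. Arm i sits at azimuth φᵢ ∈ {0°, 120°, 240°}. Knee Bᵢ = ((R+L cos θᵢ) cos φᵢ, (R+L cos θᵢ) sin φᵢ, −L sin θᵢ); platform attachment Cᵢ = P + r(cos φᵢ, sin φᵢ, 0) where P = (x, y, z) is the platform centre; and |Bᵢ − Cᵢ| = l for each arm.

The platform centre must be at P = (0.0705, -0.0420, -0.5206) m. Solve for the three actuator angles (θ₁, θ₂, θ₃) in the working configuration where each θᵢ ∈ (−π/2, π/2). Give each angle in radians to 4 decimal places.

φ1=0.0° → target in arm frame (0.0705, -0.0420)
  e−x'=0.0195;  (l²−L²−(e−x')²−y'²−z²)/2L = -0.3545
  √(A²+B²)=0.5210;  θ1 = -1.5334+2.3191 ≈ 0.7857
φ2=120.0° → target in arm frame (-0.0716, -0.0401)
  A=0.1616, B=-0.5206, C=(l²−L²−A²−y'²−z²)/(2L)=-0.4610
  γ=atan2(-0.5206,0.1616)=-1.2698;  ψ=arccos(-0.8458)=2.5788;  θ2=γ+ψ≈1.3090
rotate P by −φ3: (0.0011, 0.0821, -0.5206)
  A=0.0889, B=-0.5206, C=(l²−L²−A²−y'²−z²)/(2L)=-0.4065
  γ=atan2(-0.5206,0.0889)=-1.4017;  ψ=arccos(-0.7697)=2.4491;  θ3=γ+ψ≈1.0474

θ₁ = 0.7857, θ₂ = 1.3090, θ₃ = 1.0474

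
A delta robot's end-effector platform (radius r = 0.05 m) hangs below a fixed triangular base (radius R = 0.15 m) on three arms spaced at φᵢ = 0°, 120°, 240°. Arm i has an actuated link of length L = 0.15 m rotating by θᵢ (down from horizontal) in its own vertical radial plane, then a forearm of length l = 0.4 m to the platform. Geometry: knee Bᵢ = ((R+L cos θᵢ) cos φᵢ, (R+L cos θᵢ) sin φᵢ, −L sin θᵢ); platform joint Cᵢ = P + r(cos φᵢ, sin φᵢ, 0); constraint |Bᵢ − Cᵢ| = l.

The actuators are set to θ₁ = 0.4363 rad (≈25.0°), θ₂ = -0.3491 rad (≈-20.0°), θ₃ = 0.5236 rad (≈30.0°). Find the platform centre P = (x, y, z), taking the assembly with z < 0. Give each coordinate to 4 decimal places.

O1 = (0.2359·cos0.0°, 0.2359·sin0.0°, -0.0634) = (0.2359, 0.0000, -0.0634)
φ2=120.0°: virtual centre (-0.1205, 0.2087, 0.0513), radius l
φ3=240.0°: virtual centre (-0.1150, -0.1991, -0.0750), radius l
|O₂|²−|O₁|² = 0.0010;  |O₃|²−|O₁|² = -0.0012
[-0.7128 0.4173 0.2294]·P = 0.0010;  [-0.7018 -0.3982 -0.0232]·P = -0.0012
Cramer: x(z) = 0.0002+0.1416z;  y(z) = 0.0027-0.3078z
into |P−O₁|² = l²: 1.1148z² + 0.0584z + -0.1004 = 0;  Δ = 0.4511;  z = -0.3274 or 0.2751 → z<0 root = -0.3274
x = -0.0462, y = 0.1035

(-0.0462, 0.1035, -0.3274)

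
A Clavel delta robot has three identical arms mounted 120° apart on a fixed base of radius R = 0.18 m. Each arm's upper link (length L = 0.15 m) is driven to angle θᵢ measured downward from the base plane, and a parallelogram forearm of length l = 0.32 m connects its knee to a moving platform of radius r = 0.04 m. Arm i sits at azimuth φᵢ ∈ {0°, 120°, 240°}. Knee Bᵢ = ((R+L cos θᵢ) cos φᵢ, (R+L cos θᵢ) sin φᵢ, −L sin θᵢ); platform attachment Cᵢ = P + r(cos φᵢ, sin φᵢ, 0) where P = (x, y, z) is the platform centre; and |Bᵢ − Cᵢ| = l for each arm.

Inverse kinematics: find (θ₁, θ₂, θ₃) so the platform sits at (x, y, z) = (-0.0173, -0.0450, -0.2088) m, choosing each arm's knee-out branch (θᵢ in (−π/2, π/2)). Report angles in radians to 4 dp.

θ₁ = 0.5238, θ₂ = 0.6113, θ₃ = 0.0000

rotate P by −φ1: (-0.0173, -0.0450, -0.2088)
  A=0.1573, B=-0.2088, C=(l²−L²−A²−y'²−z²)/(2L)=0.0318
  γ=atan2(-0.2088,0.1573)=-0.9252;  ψ=arccos(0.1216)=1.4489;  θ1=γ+ψ≈0.5238
arm 2 (φ=120.0°): x'=-0.0303, y'=0.0375
  A cos θ + B sin θ = C:  0.1703·cos θ + -0.2088·sin θ = 0.0196
  θ2 = atan2(B,A) + arccos(C/0.2695) = 0.6113
rotate P by −φ3: (0.0476, 0.0075, -0.2088)
  A=0.0924, B=-0.2088, C=(l²−L²−A²−y'²−z²)/(2L)=0.0924
  √(A²+B²)=0.2283;  θ3 = -1.1543+1.1543 ≈ 0.0000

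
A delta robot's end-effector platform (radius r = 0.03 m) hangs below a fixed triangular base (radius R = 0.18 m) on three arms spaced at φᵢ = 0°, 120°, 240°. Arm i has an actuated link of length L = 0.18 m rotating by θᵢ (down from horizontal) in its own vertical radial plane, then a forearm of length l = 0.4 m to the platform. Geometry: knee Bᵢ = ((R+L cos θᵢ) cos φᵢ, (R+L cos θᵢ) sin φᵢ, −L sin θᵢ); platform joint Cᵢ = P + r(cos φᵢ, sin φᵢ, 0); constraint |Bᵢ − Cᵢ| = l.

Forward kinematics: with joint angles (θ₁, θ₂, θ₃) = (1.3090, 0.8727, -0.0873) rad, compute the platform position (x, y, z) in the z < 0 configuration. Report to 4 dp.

arm 1 at φ=0.0°: ρ1 = 0.1966;  O1 = (0.1966, 0.0000, -0.1739)
arm 2 at φ=120.0°: ρ2 = 0.2657;  O2 = (-0.1328, 0.2301, -0.1379)
arm 3 at φ=240.0°: ρ3 = 0.3293;  O3 = (-0.1647, -0.2852, 0.0157)
|O₂|²−|O₁|² = 0.0207;  |O₃|²−|O₁|² = 0.0398
plane₁₂: -0.6589x+0.4602y+0.0719z = 0.0207
Cramer: x(z) = -0.0426+0.3043z;  y(z) = -0.0159+0.2793z
into |P−O₁|² = l²: 1.1706z² + 0.1933z + -0.0723 = 0;  Δ = 0.3760;  z = -0.3445 or 0.1793 → z<0 root = -0.3445
x = -0.1474, y = -0.1121

(-0.1474, -0.1121, -0.3445)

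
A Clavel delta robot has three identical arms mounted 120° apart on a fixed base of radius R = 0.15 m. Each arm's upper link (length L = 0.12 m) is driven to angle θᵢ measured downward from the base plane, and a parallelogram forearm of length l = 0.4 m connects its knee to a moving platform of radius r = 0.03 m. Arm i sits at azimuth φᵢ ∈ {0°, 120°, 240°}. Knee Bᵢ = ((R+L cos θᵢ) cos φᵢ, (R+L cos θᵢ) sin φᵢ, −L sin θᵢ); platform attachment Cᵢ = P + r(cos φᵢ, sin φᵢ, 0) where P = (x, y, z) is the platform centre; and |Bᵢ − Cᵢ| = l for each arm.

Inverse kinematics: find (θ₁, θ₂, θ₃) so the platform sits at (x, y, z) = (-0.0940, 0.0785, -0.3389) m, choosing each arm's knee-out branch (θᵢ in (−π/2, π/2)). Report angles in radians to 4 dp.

θ₁ = 0.7856, θ₂ = -0.3490, θ₃ = 0.4361

rotate P by −φ1: (-0.0940, 0.0785, -0.3389)
  A=0.2140, B=-0.3389, C=(l²−L²−A²−y'²−z²)/(2L)=-0.0884
  θ1 = atan2(B,A) + arccos(C/0.4008) = 0.7856
rotate P by −φ2: (0.1150, 0.0422, -0.3389)
  A=0.0050, B=-0.3389, C=(l²−L²−A²−y'²−z²)/(2L)=0.1206
  θ2 = atan2(B,A) + arccos(C/0.3389) = -0.3490
rotate P by −φ3: (-0.0210, -0.1207, -0.3389)
  A=0.1410, B=-0.3389, C=(l²−L²−A²−y'²−z²)/(2L)=-0.0154
  √(A²+B²)=0.3671;  θ3 = -1.1766+1.6127 ≈ 0.4361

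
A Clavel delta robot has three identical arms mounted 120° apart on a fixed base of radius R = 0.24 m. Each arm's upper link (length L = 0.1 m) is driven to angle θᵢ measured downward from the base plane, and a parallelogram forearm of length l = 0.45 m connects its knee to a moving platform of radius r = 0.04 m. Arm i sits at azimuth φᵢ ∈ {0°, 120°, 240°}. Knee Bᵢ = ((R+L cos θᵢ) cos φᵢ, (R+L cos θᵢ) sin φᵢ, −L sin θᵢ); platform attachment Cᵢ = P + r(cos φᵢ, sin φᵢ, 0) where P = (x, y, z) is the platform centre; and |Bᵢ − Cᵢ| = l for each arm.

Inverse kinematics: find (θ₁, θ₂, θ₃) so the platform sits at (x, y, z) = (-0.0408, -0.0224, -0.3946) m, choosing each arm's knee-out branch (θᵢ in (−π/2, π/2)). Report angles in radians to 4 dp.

θ₁ = 0.7848, θ₂ = 0.5234, θ₃ = 0.2615

arm 1 (φ=0.0°): x'=-0.0408, y'=-0.0224
  e−x'=0.2408;  (l²−L²−(e−x')²−y'²−z²)/2L = -0.1085
  √(A²+B²)=0.4623;  θ1 = -1.0229+1.8077 ≈ 0.7848
φ2=120.0° → target in arm frame (0.0010, 0.0465)
  A=0.1990, B=-0.3946, C=(l²−L²−A²−y'²−z²)/(2L)=-0.0249
  √(A²+B²)=0.4419;  θ2 = -1.1037+1.6271 ≈ 0.5234
arm 3 (φ=240.0°): x'=0.0398, y'=-0.0241
  e−x'=0.1602;  (l²−L²−(e−x')²−y'²−z²)/2L = 0.0527
  √(A²+B²)=0.4259;  θ3 = -1.1851+1.4467 ≈ 0.2615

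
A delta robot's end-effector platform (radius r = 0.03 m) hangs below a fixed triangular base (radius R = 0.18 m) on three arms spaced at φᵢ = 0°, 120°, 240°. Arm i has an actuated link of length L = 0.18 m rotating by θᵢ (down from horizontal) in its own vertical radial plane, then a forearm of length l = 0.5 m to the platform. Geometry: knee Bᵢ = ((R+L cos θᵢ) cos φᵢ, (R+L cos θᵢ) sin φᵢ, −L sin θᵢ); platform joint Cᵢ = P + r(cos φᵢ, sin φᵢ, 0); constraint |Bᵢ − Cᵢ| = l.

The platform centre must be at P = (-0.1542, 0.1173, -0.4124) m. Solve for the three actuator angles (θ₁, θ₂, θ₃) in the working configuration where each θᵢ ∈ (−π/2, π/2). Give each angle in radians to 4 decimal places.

θ₁ = 0.9598, θ₂ = -0.3492, θ₃ = 0.5237

arm 1 (φ=0.0°): x'=-0.1542, y'=0.1173
  e−x'=0.3042;  (l²−L²−(e−x')²−y'²−z²)/2L = -0.1633
  γ=atan2(-0.4124,0.3042)=-0.9353;  ψ=arccos(-0.3186)=1.8950;  θ1=γ+ψ≈0.9598
rotate P by −φ2: (0.1787, 0.0749, -0.4124)
  A=-0.0287, B=-0.4124, C=(l²−L²−A²−y'²−z²)/(2L)=0.1142
  √(A²+B²)=0.4134;  θ2 = -1.6402+1.2910 ≈ -0.3492
φ3=240.0° → target in arm frame (-0.0245, -0.1922)
  e−x'=0.1745;  (l²−L²−(e−x')²−y'²−z²)/2L = -0.0552
  θ3 = atan2(B,A) + arccos(C/0.4478) = 0.5237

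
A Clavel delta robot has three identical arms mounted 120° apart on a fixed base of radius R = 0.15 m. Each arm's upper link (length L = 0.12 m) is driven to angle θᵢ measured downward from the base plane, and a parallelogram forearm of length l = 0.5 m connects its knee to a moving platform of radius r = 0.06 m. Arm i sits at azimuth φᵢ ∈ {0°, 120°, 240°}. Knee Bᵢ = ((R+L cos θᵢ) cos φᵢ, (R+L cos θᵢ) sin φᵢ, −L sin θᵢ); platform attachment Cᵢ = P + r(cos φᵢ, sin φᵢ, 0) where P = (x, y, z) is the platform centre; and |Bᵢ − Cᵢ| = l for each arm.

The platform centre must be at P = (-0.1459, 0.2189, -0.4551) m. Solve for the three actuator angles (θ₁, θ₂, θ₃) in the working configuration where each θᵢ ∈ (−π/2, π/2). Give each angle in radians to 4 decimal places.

θ₁ = 1.1347, θ₂ = -0.3489, θ₃ = 1.0474

rotate P by −φ1: (-0.1459, 0.2189, -0.4551)
  e−x'=0.2359;  (l²−L²−(e−x')²−y'²−z²)/2L = -0.3128
  θ1 = atan2(B,A) + arccos(C/0.5126) = 1.1347
φ2=120.0° → target in arm frame (0.2625, 0.0169)
  A cos θ + B sin θ = C:  -0.1725·cos θ + -0.4551·sin θ = -0.0065
  √(A²+B²)=0.4867;  θ2 = -1.9331+1.5842 ≈ -0.3489
arm 3 (φ=240.0°): x'=-0.1166, y'=-0.2358
  e−x'=0.2066;  (l²−L²−(e−x')²−y'²−z²)/2L = -0.2909
  θ3 = atan2(B,A) + arccos(C/0.4998) = 1.0474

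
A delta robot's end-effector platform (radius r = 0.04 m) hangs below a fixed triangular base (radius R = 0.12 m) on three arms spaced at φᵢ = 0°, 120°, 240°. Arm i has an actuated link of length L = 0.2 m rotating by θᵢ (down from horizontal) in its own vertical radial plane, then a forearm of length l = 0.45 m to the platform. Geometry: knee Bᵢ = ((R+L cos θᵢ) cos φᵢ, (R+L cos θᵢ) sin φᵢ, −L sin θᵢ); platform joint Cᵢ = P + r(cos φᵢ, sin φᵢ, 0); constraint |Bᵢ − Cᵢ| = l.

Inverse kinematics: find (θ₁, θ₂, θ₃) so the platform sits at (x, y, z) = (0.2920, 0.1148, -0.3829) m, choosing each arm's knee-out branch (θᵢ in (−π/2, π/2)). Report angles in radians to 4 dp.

arm 1 (φ=0.0°): x'=0.2920, y'=0.1148
  A=-0.2120, B=-0.3829, C=(l²−L²−A²−y'²−z²)/(2L)=-0.1056
  θ1 = atan2(B,A) + arccos(C/0.4377) = -0.2620
rotate P by −φ2: (-0.0466, -0.3103, -0.3829)
  A=0.1266, B=-0.3829, C=(l²−L²−A²−y'²−z²)/(2L)=-0.2410
  √(A²+B²)=0.4033;  θ2 = -1.2515+2.2114 ≈ 0.9598
rotate P by −φ3: (-0.2454, 0.1955, -0.3829)
  A=0.3254, B=-0.3829, C=(l²−L²−A²−y'²−z²)/(2L)=-0.3206
  θ3 = atan2(B,A) + arccos(C/0.5025) = 1.3962

θ₁ = -0.2620, θ₂ = 0.9598, θ₃ = 1.3962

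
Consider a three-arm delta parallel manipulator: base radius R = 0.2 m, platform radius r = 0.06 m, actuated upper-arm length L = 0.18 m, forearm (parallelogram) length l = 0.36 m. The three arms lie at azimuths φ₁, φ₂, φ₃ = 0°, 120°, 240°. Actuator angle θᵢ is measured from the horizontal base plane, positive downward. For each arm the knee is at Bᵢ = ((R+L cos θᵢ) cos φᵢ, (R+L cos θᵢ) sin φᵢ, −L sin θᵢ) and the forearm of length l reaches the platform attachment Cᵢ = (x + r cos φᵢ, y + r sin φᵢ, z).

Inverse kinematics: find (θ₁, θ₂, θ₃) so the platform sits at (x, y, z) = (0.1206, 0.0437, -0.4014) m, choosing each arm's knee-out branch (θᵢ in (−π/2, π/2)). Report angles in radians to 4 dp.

rotate P by −φ1: (0.1206, 0.0437, -0.4014)
  e−x'=0.0194;  (l²−L²−(e−x')²−y'²−z²)/2L = -0.1839
  γ=atan2(-0.4014,0.0194)=-1.5225;  ψ=arccos(-0.4576)=2.0461;  θ1=γ+ψ≈0.5236
arm 2 (φ=120.0°): x'=-0.0225, y'=-0.1263
  e−x'=0.1625;  (l²−L²−(e−x')²−y'²−z²)/2L = -0.2952
  θ2 = atan2(B,A) + arccos(C/0.4330) = 1.1346
arm 3 (φ=240.0°): x'=-0.0981, y'=0.0826
  e−x'=0.2381;  (l²−L²−(e−x')²−y'²−z²)/2L = -0.3540
  θ3 = atan2(B,A) + arccos(C/0.4667) = 1.3966

θ₁ = 0.5236, θ₂ = 1.1346, θ₃ = 1.3966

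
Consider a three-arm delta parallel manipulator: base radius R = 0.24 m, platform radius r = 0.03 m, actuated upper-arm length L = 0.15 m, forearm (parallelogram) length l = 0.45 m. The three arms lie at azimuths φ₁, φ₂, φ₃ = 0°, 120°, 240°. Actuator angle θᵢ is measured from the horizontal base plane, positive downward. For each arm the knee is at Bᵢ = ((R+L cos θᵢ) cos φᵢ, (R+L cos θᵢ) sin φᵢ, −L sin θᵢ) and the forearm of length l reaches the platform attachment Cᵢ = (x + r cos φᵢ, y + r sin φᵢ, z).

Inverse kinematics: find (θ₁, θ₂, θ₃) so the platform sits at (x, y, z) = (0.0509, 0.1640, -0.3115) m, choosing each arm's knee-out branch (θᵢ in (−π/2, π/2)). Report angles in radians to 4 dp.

θ₁ = 0.1747, θ₂ = -0.3496, θ₃ = 1.3090

φ1=0.0° → target in arm frame (0.0509, 0.1640)
  A cos θ + B sin θ = C:  0.1591·cos θ + -0.3115·sin θ = 0.1025
  θ1 = atan2(B,A) + arccos(C/0.3498) = 0.1747
φ2=120.0° → target in arm frame (0.1166, -0.1261)
  e−x'=0.0934;  (l²−L²−(e−x')²−y'²−z²)/2L = 0.1945
  √(A²+B²)=0.3252;  θ2 = -1.2794+0.9298 ≈ -0.3496
rotate P by −φ3: (-0.1675, -0.0379, -0.3115)
  e−x'=0.3775;  (l²−L²−(e−x')²−y'²−z²)/2L = -0.2032
  γ=atan2(-0.3115,0.3775)=-0.6899;  ψ=arccos(-0.4152)=1.9990;  θ3=γ+ψ≈1.3090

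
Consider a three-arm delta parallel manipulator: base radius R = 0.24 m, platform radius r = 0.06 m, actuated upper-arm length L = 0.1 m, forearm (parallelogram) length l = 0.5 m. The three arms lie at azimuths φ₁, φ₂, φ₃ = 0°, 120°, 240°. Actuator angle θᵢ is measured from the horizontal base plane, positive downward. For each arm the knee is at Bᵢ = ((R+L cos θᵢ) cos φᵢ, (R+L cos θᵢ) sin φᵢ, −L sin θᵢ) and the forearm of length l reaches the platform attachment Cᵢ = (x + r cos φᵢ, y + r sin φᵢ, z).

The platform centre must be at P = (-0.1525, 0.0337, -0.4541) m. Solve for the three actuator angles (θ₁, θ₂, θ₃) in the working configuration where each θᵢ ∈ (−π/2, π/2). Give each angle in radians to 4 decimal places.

θ₁ = 1.3963, θ₂ = -0.0005, θ₃ = 0.3488

φ1=0.0° → target in arm frame (-0.1525, 0.0337)
  A cos θ + B sin θ = C:  0.3325·cos θ + -0.4541·sin θ = -0.3895
  γ=atan2(-0.4541,0.3325)=-0.9388;  ψ=arccos(-0.6920)=2.3351;  θ1=γ+ψ≈1.3963
arm 2 (φ=120.0°): x'=0.1054, y'=0.1152
  A cos θ + B sin θ = C:  0.0746·cos θ + -0.4541·sin θ = 0.0748
  γ=atan2(-0.4541,0.0746)=-1.4080;  ψ=arccos(0.1625)=1.4076;  θ2=γ+ψ≈-0.0005
arm 3 (φ=240.0°): x'=0.0471, y'=-0.1489
  A cos θ + B sin θ = C:  0.1329·cos θ + -0.4541·sin θ = -0.0303
  θ3 = atan2(B,A) + arccos(C/0.4732) = 0.3488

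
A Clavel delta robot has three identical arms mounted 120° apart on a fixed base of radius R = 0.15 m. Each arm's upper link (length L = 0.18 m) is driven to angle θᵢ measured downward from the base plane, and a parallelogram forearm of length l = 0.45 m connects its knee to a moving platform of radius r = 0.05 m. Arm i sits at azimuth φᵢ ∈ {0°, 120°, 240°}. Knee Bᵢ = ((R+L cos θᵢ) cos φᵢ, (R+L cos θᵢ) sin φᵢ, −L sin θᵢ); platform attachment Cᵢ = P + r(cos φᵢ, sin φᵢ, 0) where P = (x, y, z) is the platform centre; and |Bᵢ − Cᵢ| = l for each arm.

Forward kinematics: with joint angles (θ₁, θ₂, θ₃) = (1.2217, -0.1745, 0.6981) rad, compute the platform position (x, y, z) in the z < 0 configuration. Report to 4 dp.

O1 = (0.1616·cos0.0°, 0.1616·sin0.0°, -0.1691) = (0.1616, 0.0000, -0.1691)
arm 2 at φ=120.0°: e+L cos θ2 = 0.2773;  O2 = (-0.1386, 0.2401, 0.0313)
arm 3 at φ=240.0°: e+L cos θ3 = 0.2379;  O3 = (-0.1189, -0.2060, -0.1157)
eliminate P² terms by subtracting sphere 1 from 2 and 3
linear system: -0.6004x+0.4802y = 0.0231−0.4008z; -0.5610x+-0.4120y = 0.0153−0.1069z
Cramer: x(z) = -0.0326+0.4189z;  y(z) = 0.0074-0.3109z
into |P−O₁|² = l²: 1.2721z² + 0.1710z + -0.1361 = 0;  Δ = 0.7219;  z = -0.4012 or 0.2667 → z<0 root = -0.4012
x = -0.2007, y = 0.1321

(-0.2007, 0.1321, -0.4012)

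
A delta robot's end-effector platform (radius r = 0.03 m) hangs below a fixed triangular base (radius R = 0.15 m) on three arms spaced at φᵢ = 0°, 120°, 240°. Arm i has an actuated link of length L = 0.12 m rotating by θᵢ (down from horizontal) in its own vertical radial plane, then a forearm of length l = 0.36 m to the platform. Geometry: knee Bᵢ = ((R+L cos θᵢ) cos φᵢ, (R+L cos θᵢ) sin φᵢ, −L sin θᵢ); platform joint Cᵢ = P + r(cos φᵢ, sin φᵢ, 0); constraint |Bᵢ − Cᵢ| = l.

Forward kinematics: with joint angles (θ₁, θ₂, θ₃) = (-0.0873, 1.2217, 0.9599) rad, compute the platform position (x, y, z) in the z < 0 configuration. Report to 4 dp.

φ1=0.0°: virtual centre (0.2395, 0.0000, 0.0105), radius l
arm 2 at φ=120.0°: ρ2 = 0.1610;  S2 = (-0.0805, 0.1395, -0.1128)
arm 3 at φ=240.0°: ρ3 = 0.1888;  S3 = (-0.0944, -0.1635, -0.0983)
|S₂|²−|S₁|² = -0.0188;  |S₃|²−|S₁|² = -0.0122
[-0.6401 0.2789 -0.2464]·P = -0.0188;  [-0.6679 -0.3271 -0.2175]·P = -0.0122
Cramer: x(z) = 0.0242-0.3571z;  y(z) = -0.0121+0.0641z
into |P−S₁|² = l²: 1.1316z² + 0.1313z + -0.0830 = 0;  Δ = 0.3927;  z = -0.3349 or 0.2189 → z<0 root = -0.3349
x = 0.1437, y = -0.0336

(0.1437, -0.0336, -0.3349)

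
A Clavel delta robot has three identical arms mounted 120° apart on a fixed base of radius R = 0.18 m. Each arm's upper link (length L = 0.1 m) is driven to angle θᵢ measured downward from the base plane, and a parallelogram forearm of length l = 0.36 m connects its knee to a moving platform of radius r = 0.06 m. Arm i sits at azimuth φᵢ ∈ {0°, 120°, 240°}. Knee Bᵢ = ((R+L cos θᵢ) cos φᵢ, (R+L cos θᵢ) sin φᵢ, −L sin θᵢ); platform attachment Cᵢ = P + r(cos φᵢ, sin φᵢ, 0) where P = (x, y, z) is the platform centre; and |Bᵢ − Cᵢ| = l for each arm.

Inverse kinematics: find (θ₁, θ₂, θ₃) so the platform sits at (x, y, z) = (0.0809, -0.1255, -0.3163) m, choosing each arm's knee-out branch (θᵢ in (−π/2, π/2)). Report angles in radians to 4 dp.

arm 1 (φ=0.0°): x'=0.0809, y'=-0.1255
  A=0.0391, B=-0.3163, C=(l²−L²−A²−y'²−z²)/(2L)=0.0114
  √(A²+B²)=0.3187;  θ1 = -1.4478+1.5351 ≈ 0.0873
rotate P by −φ2: (-0.1491, -0.0073, -0.3163)
  A cos θ + B sin θ = C:  0.2691·cos θ + -0.3163·sin θ = -0.2647
  γ=atan2(-0.3163,0.2691)=-0.8658;  ψ=arccos(-0.6373)=2.2618;  θ2=γ+ψ≈1.3960
φ3=240.0° → target in arm frame (0.0682, 0.1328)
  A cos θ + B sin θ = C:  0.0518·cos θ + -0.3163·sin θ = -0.0038
  γ=atan2(-0.3163,0.0518)=-1.4086;  ψ=arccos(-0.0119)=1.5827;  θ3=γ+ψ≈0.1741

θ₁ = 0.0873, θ₂ = 1.3960, θ₃ = 0.1741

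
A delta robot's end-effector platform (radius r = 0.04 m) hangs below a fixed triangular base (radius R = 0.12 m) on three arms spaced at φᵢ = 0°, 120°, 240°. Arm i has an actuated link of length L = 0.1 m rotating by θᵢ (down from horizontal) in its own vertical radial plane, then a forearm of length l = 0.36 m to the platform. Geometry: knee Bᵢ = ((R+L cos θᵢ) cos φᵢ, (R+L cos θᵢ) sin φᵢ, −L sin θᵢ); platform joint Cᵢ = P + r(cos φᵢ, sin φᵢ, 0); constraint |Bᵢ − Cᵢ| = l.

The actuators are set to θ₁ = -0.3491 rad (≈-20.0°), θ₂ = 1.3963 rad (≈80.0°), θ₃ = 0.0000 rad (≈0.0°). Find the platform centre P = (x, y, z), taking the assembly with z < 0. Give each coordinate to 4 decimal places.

S1 = (0.1740·cos0.0°, 0.1740·sin0.0°, 0.0342) = (0.1740, 0.0000, 0.0342)
arm 2 at φ=120.0°: (R−r)+L cos θ2 = 0.0974;  S2 = (-0.0487, 0.0843, -0.0985)
arm 3 at φ=240.0°: (R−r)+L cos θ3 = 0.1800;  S3 = (-0.0900, -0.1559, 0.0000)
|S₂|²−|S₁|² = -0.0123;  |S₃|²−|S₁|² = 0.0010
plane₁₂: -0.4453x+0.1686y+-0.2654z = -0.0123
det = 0.2279;  x = 0.0161+-0.4137z,  y = -0.0303+0.4812z
quadratic in z: (1.4027)z²+(0.0331)z+(-0.1026)=0, √Δ=0.7594 → z ∈ {-0.2825, 0.2589}; z = -0.2825 (taking z<0)
x = 0.1329, y = -0.1662

(0.1329, -0.1662, -0.2825)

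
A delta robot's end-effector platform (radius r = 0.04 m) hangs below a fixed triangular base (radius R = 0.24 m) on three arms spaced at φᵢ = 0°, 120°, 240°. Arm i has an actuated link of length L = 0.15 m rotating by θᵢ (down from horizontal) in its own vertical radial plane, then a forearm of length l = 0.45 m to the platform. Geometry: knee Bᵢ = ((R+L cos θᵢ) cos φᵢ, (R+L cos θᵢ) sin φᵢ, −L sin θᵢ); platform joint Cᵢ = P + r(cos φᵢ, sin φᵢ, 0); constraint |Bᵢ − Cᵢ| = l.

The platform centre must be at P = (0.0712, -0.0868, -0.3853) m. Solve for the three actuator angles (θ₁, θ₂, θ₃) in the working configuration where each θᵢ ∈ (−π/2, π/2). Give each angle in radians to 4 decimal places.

θ₁ = 0.2617, θ₂ = 1.1345, θ₃ = 0.4363

rotate P by −φ1: (0.0712, -0.0868, -0.3853)
  A cos θ + B sin θ = C:  0.1288·cos θ + -0.3853·sin θ = 0.0247
  γ=atan2(-0.3853,0.1288)=-1.2482;  ψ=arccos(0.0609)=1.5099;  θ1=γ+ψ≈0.2617
φ2=120.0° → target in arm frame (-0.1108, -0.0183)
  A=0.3108, B=-0.3853, C=(l²−L²−A²−y'²−z²)/(2L)=-0.2179
  θ2 = atan2(B,A) + arccos(C/0.4950) = 1.1345
rotate P by −φ3: (0.0396, 0.1051, -0.3853)
  A=0.1604, B=-0.3853, C=(l²−L²−A²−y'²−z²)/(2L)=-0.0174
  √(A²+B²)=0.4174;  θ3 = -1.1763+1.6126 ≈ 0.4363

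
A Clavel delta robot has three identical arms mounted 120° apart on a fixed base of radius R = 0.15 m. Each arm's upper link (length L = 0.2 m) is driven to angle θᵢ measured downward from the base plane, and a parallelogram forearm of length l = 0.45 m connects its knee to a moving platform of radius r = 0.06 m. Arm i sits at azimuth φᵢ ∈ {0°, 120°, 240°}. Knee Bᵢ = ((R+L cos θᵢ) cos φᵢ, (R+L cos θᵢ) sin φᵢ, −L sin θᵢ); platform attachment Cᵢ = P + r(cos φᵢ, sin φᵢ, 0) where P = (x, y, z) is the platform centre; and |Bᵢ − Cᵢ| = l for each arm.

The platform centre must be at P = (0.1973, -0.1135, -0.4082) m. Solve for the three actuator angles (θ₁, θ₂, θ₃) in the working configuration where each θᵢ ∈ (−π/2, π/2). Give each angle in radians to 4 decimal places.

φ1=0.0° → target in arm frame (0.1973, -0.1135)
  A=-0.1073, B=-0.4082, C=(l²−L²−A²−y'²−z²)/(2L)=-0.0713
  θ1 = atan2(B,A) + arccos(C/0.4221) = -0.0873
φ2=120.0° → target in arm frame (-0.1969, -0.1141)
  A=0.2869, B=-0.4082, C=(l²−L²−A²−y'²−z²)/(2L)=-0.2487
  θ2 = atan2(B,A) + arccos(C/0.4990) = 1.1345
rotate P by −φ3: (-0.0004, 0.2276, -0.4082)
  A=0.0904, B=-0.4082, C=(l²−L²−A²−y'²−z²)/(2L)=-0.1603
  √(A²+B²)=0.4181;  θ3 = -1.3530+1.9642 ≈ 0.6112

θ₁ = -0.0873, θ₂ = 1.1345, θ₃ = 0.6112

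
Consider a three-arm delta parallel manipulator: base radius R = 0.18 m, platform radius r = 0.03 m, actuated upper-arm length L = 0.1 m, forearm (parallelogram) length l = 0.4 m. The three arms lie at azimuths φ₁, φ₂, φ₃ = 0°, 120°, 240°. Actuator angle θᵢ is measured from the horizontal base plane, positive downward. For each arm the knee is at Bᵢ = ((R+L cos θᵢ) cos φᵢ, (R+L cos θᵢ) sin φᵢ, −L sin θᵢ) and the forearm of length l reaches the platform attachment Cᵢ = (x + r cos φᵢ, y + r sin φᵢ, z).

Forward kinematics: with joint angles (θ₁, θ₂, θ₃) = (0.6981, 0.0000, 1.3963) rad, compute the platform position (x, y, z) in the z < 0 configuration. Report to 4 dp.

φ1=0.0°: virtual centre (0.2266, 0.0000, -0.0643), radius l
arm 2 at φ=120.0°: (R−r)+L cos θ2 = 0.2500;  O2 = (-0.1250, 0.2165, 0.0000)
φ3=240.0°: virtual centre (-0.0837, -0.1449, -0.0985), radius l
eliminate P² terms by subtracting sphere 1 from 2 and 3
plane₁₂: -0.7032x+0.4330y+0.1286z = 0.0070
Cramer: x(z) = 0.0120+0.0162z;  y(z) = 0.0357-0.2706z
into |P−O₁|² = l²: 1.0735z² + 0.1023z + -0.1085 = 0;  Δ = 0.4765;  z = -0.3692 or 0.2739 → z<0 root = -0.3692
x = 0.0060, y = 0.1356

(0.0060, 0.1356, -0.3692)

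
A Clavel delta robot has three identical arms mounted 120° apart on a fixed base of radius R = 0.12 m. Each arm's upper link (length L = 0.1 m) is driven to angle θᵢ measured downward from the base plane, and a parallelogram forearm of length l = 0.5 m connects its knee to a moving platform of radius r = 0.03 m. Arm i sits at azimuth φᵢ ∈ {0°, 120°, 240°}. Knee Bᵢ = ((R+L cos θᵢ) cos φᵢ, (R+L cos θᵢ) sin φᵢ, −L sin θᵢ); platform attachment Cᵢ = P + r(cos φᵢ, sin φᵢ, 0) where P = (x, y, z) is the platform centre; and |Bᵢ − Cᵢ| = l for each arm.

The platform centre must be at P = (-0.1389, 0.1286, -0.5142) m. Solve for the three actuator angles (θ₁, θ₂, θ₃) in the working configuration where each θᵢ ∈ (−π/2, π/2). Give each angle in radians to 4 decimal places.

arm 1 (φ=0.0°): x'=-0.1389, y'=0.1286
  e−x'=0.2289;  (l²−L²−(e−x')²−y'²−z²)/2L = -0.4667
  θ1 = atan2(B,A) + arccos(C/0.5628) = 1.3964
arm 2 (φ=120.0°): x'=0.1808, y'=0.0560
  A=-0.0908, B=-0.5142, C=(l²−L²−A²−y'²−z²)/(2L)=-0.1789
  θ2 = atan2(B,A) + arccos(C/0.5222) = 0.1749
rotate P by −φ3: (-0.0419, -0.1846, -0.5142)
  A cos θ + B sin θ = C:  0.1319·cos θ + -0.5142·sin θ = -0.3794
  γ=atan2(-0.5142,0.1319)=-1.3197;  ψ=arccos(-0.7147)=2.3670;  θ3=γ+ψ≈1.0473

θ₁ = 1.3964, θ₂ = 0.1749, θ₃ = 1.0473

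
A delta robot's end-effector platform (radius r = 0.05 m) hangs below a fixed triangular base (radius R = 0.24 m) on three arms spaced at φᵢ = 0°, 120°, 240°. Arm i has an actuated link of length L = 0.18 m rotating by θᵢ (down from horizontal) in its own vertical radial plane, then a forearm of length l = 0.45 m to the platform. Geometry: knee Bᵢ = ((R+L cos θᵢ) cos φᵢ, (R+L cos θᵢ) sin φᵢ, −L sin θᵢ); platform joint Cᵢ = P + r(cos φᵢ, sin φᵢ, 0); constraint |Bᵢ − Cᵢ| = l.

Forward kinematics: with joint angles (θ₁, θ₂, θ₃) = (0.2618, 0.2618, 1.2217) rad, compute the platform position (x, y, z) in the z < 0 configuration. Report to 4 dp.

arm 1 at φ=0.0°: ρ1 = 0.3639;  O1 = (0.3639, 0.0000, -0.0466)
φ2=120.0°: virtual centre (-0.1819, 0.3151, -0.0466), radius l
arm 3 at φ=240.0°: ρ3 = 0.2516;  O3 = (-0.1258, -0.2179, -0.1691)
|O₂|²−|O₁|² = 0.0000;  |O₃|²−|O₁|² = -0.0427
linear system: -1.0916x+0.6302y = 0.0000−0.0000z; -0.9793x+-0.4357y = -0.0427−-0.2451z
Cramer: x(z) = 0.0246-0.1414z;  y(z) = 0.0426-0.2448z
into |P−O₁|² = l²: 1.0799z² + 0.1682z + -0.0834 = 0;  Δ = 0.3886;  z = -0.3665 or 0.2108 → z<0 root = -0.3665
x = 0.0764, y = 0.1324

(0.0764, 0.1324, -0.3665)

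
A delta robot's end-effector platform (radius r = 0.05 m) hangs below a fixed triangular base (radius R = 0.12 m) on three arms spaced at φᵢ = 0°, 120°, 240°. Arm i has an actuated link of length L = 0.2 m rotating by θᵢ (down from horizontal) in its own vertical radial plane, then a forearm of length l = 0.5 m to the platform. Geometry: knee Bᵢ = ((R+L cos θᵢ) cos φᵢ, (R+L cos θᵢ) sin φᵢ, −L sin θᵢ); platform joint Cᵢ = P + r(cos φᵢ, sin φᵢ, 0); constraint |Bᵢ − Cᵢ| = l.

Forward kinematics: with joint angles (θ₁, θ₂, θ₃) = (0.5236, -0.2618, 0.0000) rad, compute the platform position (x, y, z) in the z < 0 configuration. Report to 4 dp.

(-0.1431, 0.0464, -0.4140)

arm 1 at φ=0.0°: e+L cos θ1 = 0.2432;  O1 = (0.2432, 0.0000, -0.1000)
O2 = (0.2632·cos120.0°, 0.2632·sin120.0°, 0.0518) = (-0.1316, 0.2279, 0.0518)
O3 = (0.2700·cos240.0°, 0.2700·sin240.0°, 0.0000) = (-0.1350, -0.2338, 0.0000)
|O₂|²−|O₁|² = 0.0028;  |O₃|²−|O₁|² = 0.0038
[-0.7496 0.4559 0.3035]·P = 0.0028;  [-0.7564 -0.4677 0.2000]·P = 0.0038
det = 0.6954;  x = -0.0043+0.3352z,  y = -0.0010+-0.1146z
into |P−O₁|² = l²: 1.1255z² + 0.0343z + -0.1787 = 0;  Δ = 0.8058;  z = -0.4140 or 0.3836 → z<0 root = -0.4140
x = -0.1431, y = 0.0464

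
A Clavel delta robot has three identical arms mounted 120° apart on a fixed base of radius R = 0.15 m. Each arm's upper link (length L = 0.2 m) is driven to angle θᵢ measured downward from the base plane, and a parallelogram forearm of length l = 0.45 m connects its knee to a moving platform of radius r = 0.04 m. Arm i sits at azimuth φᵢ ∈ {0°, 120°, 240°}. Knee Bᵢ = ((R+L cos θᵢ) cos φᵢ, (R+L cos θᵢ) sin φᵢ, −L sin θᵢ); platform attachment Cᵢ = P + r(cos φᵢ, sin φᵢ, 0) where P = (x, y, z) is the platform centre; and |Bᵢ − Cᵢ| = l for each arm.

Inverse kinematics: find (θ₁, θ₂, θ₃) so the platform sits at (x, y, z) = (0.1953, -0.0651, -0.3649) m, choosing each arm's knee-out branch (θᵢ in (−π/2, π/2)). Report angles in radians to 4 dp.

φ1=0.0° → target in arm frame (0.1953, -0.0651)
  A cos θ + B sin θ = C:  -0.0853·cos θ + -0.3649·sin θ = 0.0446
  γ=atan2(-0.3649,-0.0853)=-1.8004;  ψ=arccos(0.1190)=1.4515;  θ1=γ+ψ≈-0.3489
φ2=120.0° → target in arm frame (-0.1540, -0.1366)
  e−x'=0.2640;  (l²−L²−(e−x')²−y'²−z²)/2L = -0.1475
  √(A²+B²)=0.4504;  θ2 = -0.9444+1.9045 ≈ 0.9601
φ3=240.0° → target in arm frame (-0.0413, 0.2017)
  e−x'=0.1513;  (l²−L²−(e−x')²−y'²−z²)/2L = -0.0855
  θ3 = atan2(B,A) + arccos(C/0.3950) = 0.6112

θ₁ = -0.3489, θ₂ = 0.9601, θ₃ = 0.6112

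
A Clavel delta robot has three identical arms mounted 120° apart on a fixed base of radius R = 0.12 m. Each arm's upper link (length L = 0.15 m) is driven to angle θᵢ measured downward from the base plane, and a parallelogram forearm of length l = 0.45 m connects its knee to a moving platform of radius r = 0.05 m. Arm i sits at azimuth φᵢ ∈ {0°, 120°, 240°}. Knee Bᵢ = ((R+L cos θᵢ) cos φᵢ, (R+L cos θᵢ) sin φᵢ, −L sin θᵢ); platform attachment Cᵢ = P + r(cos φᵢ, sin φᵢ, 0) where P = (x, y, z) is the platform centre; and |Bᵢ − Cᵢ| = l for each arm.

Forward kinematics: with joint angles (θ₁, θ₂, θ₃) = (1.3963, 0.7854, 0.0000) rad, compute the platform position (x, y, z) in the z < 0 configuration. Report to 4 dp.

(-0.2322, -0.1266, -0.4283)

O1 = (0.0960·cos0.0°, 0.0960·sin0.0°, -0.1477) = (0.0960, 0.0000, -0.1477)
O2 = (0.1761·cos120.0°, 0.1761·sin120.0°, -0.1061) = (-0.0880, 0.1525, -0.1061)
φ3=240.0°: virtual centre (-0.1100, -0.1905, 0.0000), radius l
subtract pairs → two planes through P
plane₁₂: -0.3681x+0.3050y+0.0833z = 0.0112
det = 0.2660;  x = -0.0360+0.4581z,  y = -0.0067+0.2799z
sphere 1 gives Az²+Bz+C=0 with A=1.2882, B=0.1708, C=-0.1632;  B²−4AC=0.8702;  roots -0.4283, 0.2958;  negative root z = -0.4283
x = -0.2322, y = -0.1266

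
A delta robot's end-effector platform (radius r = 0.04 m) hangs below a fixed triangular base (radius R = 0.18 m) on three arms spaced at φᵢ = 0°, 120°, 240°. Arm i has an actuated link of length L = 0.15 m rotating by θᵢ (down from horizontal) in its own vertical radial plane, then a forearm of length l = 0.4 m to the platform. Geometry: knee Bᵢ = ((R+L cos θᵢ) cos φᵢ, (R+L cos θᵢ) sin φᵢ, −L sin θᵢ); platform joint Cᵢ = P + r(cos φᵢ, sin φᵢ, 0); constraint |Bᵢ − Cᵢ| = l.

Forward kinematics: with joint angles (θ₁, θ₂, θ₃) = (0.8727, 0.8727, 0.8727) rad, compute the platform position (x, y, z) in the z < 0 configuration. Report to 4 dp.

(0.0000, 0.0000, -0.4376)

φ1=0.0°: virtual centre (0.2364, 0.0000, -0.1149), radius l
φ2=120.0°: virtual centre (-0.1182, 0.2047, -0.1149), radius l
φ3=240.0°: virtual centre (-0.1182, -0.2047, -0.1149), radius l
eliminate P² terms by subtracting sphere 1 from 2 and 3
linear system: -0.7092x+0.4095y = 0.0000−0.0000z; -0.7092x+-0.4095y = 0.0000−0.0000z
Cramer: x(z) = 0.0000+0.0000z;  y(z) = 0.0000+0.0000z
into |P−S₁|² = l²: 1.0000z² + 0.2298z + -0.0909 = 0;  Δ = 0.4164;  z = -0.4376 or 0.2077 → z<0 root = -0.4376
x = 0.0000, y = 0.0000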